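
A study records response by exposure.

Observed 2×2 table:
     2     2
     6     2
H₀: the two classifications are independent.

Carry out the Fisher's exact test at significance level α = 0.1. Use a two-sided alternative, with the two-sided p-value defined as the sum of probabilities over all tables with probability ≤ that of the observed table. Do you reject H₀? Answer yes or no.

reject H₀: no

Margins: r₁=4, r₂=8, c₁=8, c₂=4, n=12
p_obs = C(4,2)·C(8,6)/C(12,8); sum pmf over tables with pmf ≤ p_obs
p-value (two-sided) = 0.54747
At α=0.1: p ≥ α → fail to reject H₀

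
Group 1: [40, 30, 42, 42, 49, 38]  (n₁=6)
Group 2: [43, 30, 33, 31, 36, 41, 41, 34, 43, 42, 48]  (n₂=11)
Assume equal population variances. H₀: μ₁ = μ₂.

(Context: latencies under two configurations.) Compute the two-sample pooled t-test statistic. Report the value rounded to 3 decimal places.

x̄₁=40.167, s₁=6.210, n₁=6
x̄₂=38.364, s₂=5.836, n₂=11
s_p² = [5·6.210² + 10·5.836²]/15 = 35.5586
SE = √(s_p²·(1/6+1/11)) = 3.0264
t = (40.167−38.364)/3.0264 = 0.5958
df = 15

test statistic = 0.596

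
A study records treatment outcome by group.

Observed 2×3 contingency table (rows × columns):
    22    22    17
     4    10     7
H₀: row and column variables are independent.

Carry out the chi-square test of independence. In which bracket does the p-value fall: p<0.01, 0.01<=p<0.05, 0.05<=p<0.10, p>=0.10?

Row totals [61, 21], col totals [26, 32, 24], n=82
χ² = (22−19.34)²/19.34 + (22−23.80)²/23.80 + (17−17.85)²/17.85 + (4−6.66)²/6.66 + (10−8.20)²/8.20 + (7−6.15)²/6.15 = 2.1206
df = 2
p-value (upper-tail) = 0.34635
→ bracket: p>=0.10

p-value bracket: p>=0.10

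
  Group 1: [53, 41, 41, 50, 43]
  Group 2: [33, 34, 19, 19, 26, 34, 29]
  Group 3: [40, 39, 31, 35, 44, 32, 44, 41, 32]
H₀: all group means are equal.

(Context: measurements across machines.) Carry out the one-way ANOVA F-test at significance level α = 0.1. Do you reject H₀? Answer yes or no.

reject H₀: yes

Group means [45.60, 27.71, 37.56], grand mean 36.190
SSB = Σnᵢ(x̄ᵢ−x̄)² = 962.387; SSW = ΣΣ(x−x̄ᵢ)² = 600.851
MSB = 962.387/2 = 481.1937; MSW = 600.851/18 = 33.3806
F = MSB/MSW = 14.4154
df = (2, 18)
p-value (upper-tail) = 0.00018
At α=0.1: p < α → reject H₀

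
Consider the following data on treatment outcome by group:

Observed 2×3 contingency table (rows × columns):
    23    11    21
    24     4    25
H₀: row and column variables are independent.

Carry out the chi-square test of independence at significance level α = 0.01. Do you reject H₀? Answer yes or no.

reject H₀: no

Row totals [55, 53], col totals [47, 15, 46], n=108
χ² = (23−23.94)²/23.94 + (11−7.64)²/7.64 + (21−23.43)²/23.43 + (24−23.06)²/23.06 + (4−7.36)²/7.36 + (25−22.57)²/22.57 = 3.6000
df = 2
p-value (upper-tail) = 0.16530
At α=0.01: p ≥ α → fail to reject H₀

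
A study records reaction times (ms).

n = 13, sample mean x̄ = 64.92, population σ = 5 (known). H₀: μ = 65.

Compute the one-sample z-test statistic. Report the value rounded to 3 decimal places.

test statistic = -0.058

SE = σ/√n = 5/√13 = 1.3868
z = (x̄−μ₀)/SE = (64.92−65)/1.3868 = -0.0577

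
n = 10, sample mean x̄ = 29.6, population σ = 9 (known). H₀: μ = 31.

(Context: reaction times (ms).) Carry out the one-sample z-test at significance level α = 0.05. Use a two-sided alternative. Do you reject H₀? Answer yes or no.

SE = σ/√n = 9/√10 = 2.8460
z = (x̄−μ₀)/SE = (29.6−31)/2.8460 = -0.4919
p-value (two-sided) = 0.62278
At α=0.05: p ≥ α → fail to reject H₀

reject H₀: no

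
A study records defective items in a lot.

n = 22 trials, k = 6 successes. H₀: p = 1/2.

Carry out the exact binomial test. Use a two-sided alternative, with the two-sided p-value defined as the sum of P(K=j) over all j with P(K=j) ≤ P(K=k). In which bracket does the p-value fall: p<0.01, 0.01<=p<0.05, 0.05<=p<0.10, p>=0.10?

Exact binomial: n=22, k=6, p₀=1/2=0.5000
P(X=j) = C(n,j)·p₀^j·(1−p₀)^(n−j); p = Σ P(X=j) over j with P(X=j) ≤ P(X=6)
p-value (two-sided) = 0.05248
→ bracket: 0.05<=p<0.10

p-value bracket: 0.05<=p<0.10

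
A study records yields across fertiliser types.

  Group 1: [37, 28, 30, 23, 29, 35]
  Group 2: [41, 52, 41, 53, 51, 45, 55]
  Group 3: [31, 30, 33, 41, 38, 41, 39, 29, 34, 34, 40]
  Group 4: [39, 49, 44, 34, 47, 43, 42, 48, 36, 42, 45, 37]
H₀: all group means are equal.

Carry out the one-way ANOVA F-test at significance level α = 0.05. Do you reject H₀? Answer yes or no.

reject H₀: yes

Group means [30.33, 48.29, 35.45, 42.17], grand mean 39.333
SSB = Σnᵢ(x̄ᵢ−x̄)² = 1308.844; SSW = ΣΣ(x−x̄ᵢ)² = 793.156
MSB = 1308.844/3 = 436.2814; MSW = 793.156/32 = 24.7861
F = MSB/MSW = 17.6018
df = (3, 32)
p-value (upper-tail) = 0.00000
At α=0.05: p < α → reject H₀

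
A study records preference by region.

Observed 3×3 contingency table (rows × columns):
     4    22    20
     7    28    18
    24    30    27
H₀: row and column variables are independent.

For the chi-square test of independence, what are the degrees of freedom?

df = (r−1)(c−1) = (3−1)·(3−1) = 4

degrees of freedom = 4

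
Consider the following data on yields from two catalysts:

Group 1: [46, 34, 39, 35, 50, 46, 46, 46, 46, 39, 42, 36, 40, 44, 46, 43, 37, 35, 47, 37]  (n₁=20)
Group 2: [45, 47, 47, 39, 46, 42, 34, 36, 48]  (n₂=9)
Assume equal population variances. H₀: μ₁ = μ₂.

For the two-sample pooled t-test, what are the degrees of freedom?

degrees of freedom = 27

df = n₁ + n₂ − 2 = 20 + 9 − 2 = 27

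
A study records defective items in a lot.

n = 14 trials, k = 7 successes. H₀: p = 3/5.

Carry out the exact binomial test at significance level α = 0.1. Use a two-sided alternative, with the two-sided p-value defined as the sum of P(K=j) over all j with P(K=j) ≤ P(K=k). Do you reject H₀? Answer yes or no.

Exact binomial: n=14, k=7, p₀=3/5=0.6000
P(X=j) = C(n,j)·p₀^j·(1−p₀)^(n−j); p = Σ P(X=j) over j with P(X=j) ≤ P(X=7)
p-value (two-sided) = 0.58680
At α=0.1: p ≥ α → fail to reject H₀

reject H₀: no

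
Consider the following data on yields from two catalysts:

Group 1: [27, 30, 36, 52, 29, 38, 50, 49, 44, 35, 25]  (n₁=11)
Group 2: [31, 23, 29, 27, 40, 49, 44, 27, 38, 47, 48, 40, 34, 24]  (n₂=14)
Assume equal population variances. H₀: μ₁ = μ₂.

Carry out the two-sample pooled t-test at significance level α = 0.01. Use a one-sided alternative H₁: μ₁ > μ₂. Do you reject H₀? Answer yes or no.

x̄₁=37.727, s₁=9.717, n₁=11
x̄₂=35.786, s₂=9.141, n₂=14
s_p² = [10·9.717² + 13·9.141²]/23 = 88.2843
SE = √(s_p²·(1/11+1/14)) = 3.7857
t = (37.727−35.786)/3.7857 = 0.5129
df = 23
p-value (one-sided, H₁ greater) = 0.30647
At α=0.01: p ≥ α → fail to reject H₀

reject H₀: no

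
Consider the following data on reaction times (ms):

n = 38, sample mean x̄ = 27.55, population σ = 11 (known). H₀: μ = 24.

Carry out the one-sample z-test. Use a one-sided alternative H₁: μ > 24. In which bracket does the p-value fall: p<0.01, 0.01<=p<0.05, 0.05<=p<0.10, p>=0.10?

SE = σ/√n = 11/√38 = 1.7844
z = (x̄−μ₀)/SE = (27.55−24)/1.7844 = 1.9894
p-value (one-sided, H₁ greater) = 0.02333
→ bracket: 0.01<=p<0.05

p-value bracket: 0.01<=p<0.05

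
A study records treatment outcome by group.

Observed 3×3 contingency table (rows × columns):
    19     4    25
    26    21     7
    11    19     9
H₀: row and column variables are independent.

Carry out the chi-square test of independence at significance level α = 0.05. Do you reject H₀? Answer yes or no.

reject H₀: yes

Row totals [48, 54, 39], col totals [56, 44, 41], n=141
χ² = (19−19.06)²/19.06 + (4−14.98)²/14.98 + (25−13.96)²/13.96 + (26−21.45)²/21.45 + (21−16.85)²/16.85 + (7−15.70)²/15.70 + (11−15.49)²/15.49 + (19−12.17)²/12.17 + (9−11.34)²/11.34 = 29.2114
df = 4
p-value (upper-tail) = 0.00001
At α=0.05: p < α → reject H₀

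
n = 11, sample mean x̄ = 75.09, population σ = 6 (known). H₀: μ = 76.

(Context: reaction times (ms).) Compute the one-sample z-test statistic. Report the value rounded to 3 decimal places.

SE = σ/√n = 6/√11 = 1.8091
z = (x̄−μ₀)/SE = (75.09−76)/1.8091 = -0.5030

test statistic = -0.503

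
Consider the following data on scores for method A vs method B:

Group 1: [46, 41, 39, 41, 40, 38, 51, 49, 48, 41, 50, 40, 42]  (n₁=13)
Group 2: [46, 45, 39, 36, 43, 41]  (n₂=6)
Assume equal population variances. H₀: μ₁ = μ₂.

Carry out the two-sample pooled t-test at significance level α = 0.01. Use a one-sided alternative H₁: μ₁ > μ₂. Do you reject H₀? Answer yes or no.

x̄₁=43.538, s₁=4.576, n₁=13
x̄₂=41.667, s₂=3.777, n₂=6
s_p² = [12·4.576² + 5·3.777²]/17 = 18.9744
SE = √(s_p²·(1/13+1/6)) = 2.1499
t = (43.538−41.667)/2.1499 = 0.8707
df = 17
p-value (one-sided, H₁ greater) = 0.19804
At α=0.01: p ≥ α → fail to reject H₀

reject H₀: no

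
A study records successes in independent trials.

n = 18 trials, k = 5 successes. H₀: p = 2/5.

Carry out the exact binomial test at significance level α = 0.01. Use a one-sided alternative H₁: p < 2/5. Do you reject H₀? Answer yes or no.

reject H₀: no

Exact binomial: n=18, k=5, p₀=2/5=0.4000
P(X≤5) from Σ C(n,i)·p₀^i·(1−p₀)^(n−i)
p-value (one-sided, H₁ less) = 0.20876
At α=0.01: p ≥ α → fail to reject H₀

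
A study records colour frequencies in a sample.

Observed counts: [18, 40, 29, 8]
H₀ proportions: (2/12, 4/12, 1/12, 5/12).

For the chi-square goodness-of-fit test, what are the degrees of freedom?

df = k − 1 = 4 − 1 = 3

degrees of freedom = 3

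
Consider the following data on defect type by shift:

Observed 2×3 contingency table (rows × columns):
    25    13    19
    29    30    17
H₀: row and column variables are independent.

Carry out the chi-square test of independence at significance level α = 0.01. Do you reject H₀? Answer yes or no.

reject H₀: no

Row totals [57, 76], col totals [54, 43, 36], n=133
χ² = (25−23.14)²/23.14 + (13−18.43)²/18.43 + (19−15.43)²/15.43 + (29−30.86)²/30.86 + (30−24.57)²/24.57 + (17−20.57)²/20.57 = 4.5060
df = 2
p-value (upper-tail) = 0.10508
At α=0.01: p ≥ α → fail to reject H₀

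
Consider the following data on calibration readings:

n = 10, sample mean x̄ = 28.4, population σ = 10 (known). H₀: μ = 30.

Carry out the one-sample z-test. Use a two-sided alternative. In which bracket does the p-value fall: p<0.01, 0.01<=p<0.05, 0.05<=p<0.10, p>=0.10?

SE = σ/√n = 10/√10 = 3.1623
z = (x̄−μ₀)/SE = (28.4−30)/3.1623 = -0.5060
p-value (two-sided) = 0.61288
→ bracket: p>=0.10

p-value bracket: p>=0.10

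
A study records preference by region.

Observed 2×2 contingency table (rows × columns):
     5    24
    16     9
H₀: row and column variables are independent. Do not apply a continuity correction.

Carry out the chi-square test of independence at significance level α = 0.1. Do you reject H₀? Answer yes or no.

reject H₀: yes

Row totals [29, 25], col totals [21, 33], n=54
χ² = (5−11.28)²/11.28 + (24−17.72)²/17.72 + (16−9.72)²/9.72 + (9−15.28)²/15.28 = 12.3516
df = 1
p-value (upper-tail) = 0.00044
At α=0.1: p < α → reject H₀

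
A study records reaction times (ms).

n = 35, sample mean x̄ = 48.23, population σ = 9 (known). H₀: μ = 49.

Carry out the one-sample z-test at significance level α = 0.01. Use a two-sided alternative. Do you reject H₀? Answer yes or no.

reject H₀: no

SE = σ/√n = 9/√35 = 1.5213
z = (x̄−μ₀)/SE = (48.23−49)/1.5213 = -0.5062
p-value (two-sided) = 0.61275
At α=0.01: p ≥ α → fail to reject H₀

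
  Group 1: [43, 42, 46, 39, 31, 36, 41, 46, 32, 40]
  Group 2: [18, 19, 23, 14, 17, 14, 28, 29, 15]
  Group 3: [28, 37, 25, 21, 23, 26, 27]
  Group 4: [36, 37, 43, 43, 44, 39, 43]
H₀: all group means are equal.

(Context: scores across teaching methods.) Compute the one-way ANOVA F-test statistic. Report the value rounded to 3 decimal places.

test statistic = 35.200

Group means [39.60, 19.67, 26.71, 40.71], grand mean 31.667
SSB = Σnᵢ(x̄ᵢ−x̄)² = 2670.076; SSW = ΣΣ(x−x̄ᵢ)² = 733.257
MSB = 2670.076/3 = 890.0254; MSW = 733.257/29 = 25.2847
F = MSB/MSW = 35.2001
df = (3, 29)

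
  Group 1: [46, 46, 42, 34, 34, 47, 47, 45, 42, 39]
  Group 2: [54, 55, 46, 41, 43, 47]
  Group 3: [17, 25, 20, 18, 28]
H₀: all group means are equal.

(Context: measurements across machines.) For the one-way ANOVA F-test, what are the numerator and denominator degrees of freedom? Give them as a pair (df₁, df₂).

degrees of freedom = [2, 18]

k = 3 groups, N = 21 total
df = (k−1, N−k) = (3−1, 21−3) = (2, 18)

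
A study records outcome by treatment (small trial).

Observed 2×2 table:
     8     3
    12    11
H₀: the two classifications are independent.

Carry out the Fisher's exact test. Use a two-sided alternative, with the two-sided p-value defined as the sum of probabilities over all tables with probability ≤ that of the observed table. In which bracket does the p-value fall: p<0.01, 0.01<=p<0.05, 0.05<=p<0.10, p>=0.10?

p-value bracket: p>=0.10

Margins: r₁=11, r₂=23, c₁=20, c₂=14, n=34
p_obs = C(11,8)·C(23,12)/C(34,20); sum pmf over tables with pmf ≤ p_obs
p-value (two-sided) = 0.29481
→ bracket: p>=0.10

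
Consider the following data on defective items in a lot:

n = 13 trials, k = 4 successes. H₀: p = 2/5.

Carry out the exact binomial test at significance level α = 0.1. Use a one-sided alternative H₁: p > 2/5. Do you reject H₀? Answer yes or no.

Exact binomial: n=13, k=4, p₀=2/5=0.4000
P(X≥4) from Σ C(n,i)·p₀^i·(1−p₀)^(n−i)
p-value (one-sided, H₁ greater) = 0.83142
At α=0.1: p ≥ α → fail to reject H₀

reject H₀: no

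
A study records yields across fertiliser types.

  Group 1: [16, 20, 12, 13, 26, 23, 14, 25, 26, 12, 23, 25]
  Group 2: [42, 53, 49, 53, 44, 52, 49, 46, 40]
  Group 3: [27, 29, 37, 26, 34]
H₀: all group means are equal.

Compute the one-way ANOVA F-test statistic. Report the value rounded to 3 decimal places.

Group means [19.58, 47.56, 30.60], grand mean 31.385
SSB = Σnᵢ(x̄ᵢ−x̄)² = 4027.815; SSW = ΣΣ(x−x̄ᵢ)² = 642.339
MSB = 4027.815/2 = 2013.9075; MSW = 642.339/23 = 27.9278
F = MSB/MSW = 72.1113
df = (2, 23)

test statistic = 72.111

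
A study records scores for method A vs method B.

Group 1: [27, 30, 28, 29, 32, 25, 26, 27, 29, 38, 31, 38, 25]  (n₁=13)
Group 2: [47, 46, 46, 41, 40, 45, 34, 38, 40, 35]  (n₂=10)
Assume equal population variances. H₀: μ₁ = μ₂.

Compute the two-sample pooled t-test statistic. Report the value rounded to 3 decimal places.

test statistic = -6.168

x̄₁=29.615, s₁=4.292, n₁=13
x̄₂=41.200, s₂=4.686, n₂=10
s_p² = [12·4.292² + 9·4.686²]/21 = 19.9370
SE = √(s_p²·(1/13+1/10)) = 1.8781
t = (29.615−41.200)/1.8781 = -6.1682
df = 21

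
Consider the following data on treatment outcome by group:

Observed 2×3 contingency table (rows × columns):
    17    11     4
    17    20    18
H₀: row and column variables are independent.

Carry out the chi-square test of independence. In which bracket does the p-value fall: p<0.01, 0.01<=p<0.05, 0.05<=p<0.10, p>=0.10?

p-value bracket: 0.05<=p<0.10

Row totals [32, 55], col totals [34, 31, 22], n=87
χ² = (17−12.51)²/12.51 + (11−11.40)²/11.40 + (4−8.09)²/8.09 + (17−21.49)²/21.49 + (20−19.60)²/19.60 + (18−13.91)²/13.91 = 5.8504
df = 2
p-value (upper-tail) = 0.05365
→ bracket: 0.05<=p<0.10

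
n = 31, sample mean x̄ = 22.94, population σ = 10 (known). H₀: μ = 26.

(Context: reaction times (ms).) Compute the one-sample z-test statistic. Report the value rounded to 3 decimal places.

SE = σ/√n = 10/√31 = 1.7961
z = (x̄−μ₀)/SE = (22.94−26)/1.7961 = -1.7037

test statistic = -1.704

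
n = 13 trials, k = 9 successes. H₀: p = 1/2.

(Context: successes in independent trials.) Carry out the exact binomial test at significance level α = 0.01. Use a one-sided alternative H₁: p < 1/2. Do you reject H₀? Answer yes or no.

Exact binomial: n=13, k=9, p₀=1/2=0.5000
P(X≤9) from Σ C(n,i)·p₀^i·(1−p₀)^(n−i)
p-value (one-sided, H₁ less) = 0.95386
At α=0.01: p ≥ α → fail to reject H₀

reject H₀: no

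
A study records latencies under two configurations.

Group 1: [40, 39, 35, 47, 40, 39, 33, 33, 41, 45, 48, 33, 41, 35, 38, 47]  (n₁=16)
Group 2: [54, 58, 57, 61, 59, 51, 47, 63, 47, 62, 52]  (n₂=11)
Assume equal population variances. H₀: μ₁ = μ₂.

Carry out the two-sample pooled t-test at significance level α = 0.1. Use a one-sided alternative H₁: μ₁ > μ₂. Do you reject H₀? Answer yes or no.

x̄₁=39.625, s₁=5.097, n₁=16
x̄₂=55.545, s₂=5.733, n₂=11
s_p² = [15·5.097² + 10·5.733²]/25 = 28.7391
SE = √(s_p²·(1/16+1/11)) = 2.0997
t = (39.625−55.545)/2.0997 = -7.5822
df = 25
p-value (one-sided, H₁ greater) = 1.00000
At α=0.1: p ≥ α → fail to reject H₀

reject H₀: no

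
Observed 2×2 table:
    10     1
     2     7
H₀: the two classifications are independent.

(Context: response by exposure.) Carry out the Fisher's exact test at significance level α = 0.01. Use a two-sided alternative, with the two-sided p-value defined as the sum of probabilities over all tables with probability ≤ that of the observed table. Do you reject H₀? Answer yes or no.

reject H₀: yes

Margins: r₁=11, r₂=9, c₁=12, c₂=8, n=20
p_obs = C(11,10)·C(9,2)/C(20,12); sum pmf over tables with pmf ≤ p_obs
p-value (two-sided) = 0.00452
At α=0.01: p < α → reject H₀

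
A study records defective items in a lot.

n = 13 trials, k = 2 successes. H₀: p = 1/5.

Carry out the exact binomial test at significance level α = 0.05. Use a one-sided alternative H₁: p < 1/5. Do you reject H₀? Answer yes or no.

reject H₀: no

Exact binomial: n=13, k=2, p₀=1/5=0.2000
P(X≤2) from Σ C(n,i)·p₀^i·(1−p₀)^(n−i)
p-value (one-sided, H₁ less) = 0.50165
At α=0.05: p ≥ α → fail to reject H₀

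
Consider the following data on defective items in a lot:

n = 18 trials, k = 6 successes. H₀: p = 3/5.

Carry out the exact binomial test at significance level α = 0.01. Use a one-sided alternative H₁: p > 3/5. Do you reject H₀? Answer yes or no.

reject H₀: no

Exact binomial: n=18, k=6, p₀=3/5=0.6000
P(X≥6) from Σ C(n,i)·p₀^i·(1−p₀)^(n−i)
p-value (one-sided, H₁ greater) = 0.99425
At α=0.01: p ≥ α → fail to reject H₀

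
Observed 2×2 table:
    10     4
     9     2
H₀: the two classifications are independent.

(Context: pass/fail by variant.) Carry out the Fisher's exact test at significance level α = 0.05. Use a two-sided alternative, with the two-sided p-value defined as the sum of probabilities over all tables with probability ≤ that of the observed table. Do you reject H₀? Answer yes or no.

Margins: r₁=14, r₂=11, c₁=19, c₂=6, n=25
p_obs = C(14,10)·C(11,9)/C(25,19); sum pmf over tables with pmf ≤ p_obs
p-value (two-sided) = 0.66087
At α=0.05: p ≥ α → fail to reject H₀

reject H₀: no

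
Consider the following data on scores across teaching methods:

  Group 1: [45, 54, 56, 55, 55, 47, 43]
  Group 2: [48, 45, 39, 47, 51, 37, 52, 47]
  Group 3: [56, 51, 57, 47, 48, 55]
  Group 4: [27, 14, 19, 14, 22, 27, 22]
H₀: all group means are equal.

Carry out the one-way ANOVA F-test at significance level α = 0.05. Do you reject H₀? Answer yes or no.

reject H₀: yes

Group means [50.71, 45.75, 52.33, 20.71], grand mean 42.143
SSB = Σnᵢ(x̄ᵢ−x̄)² = 4455.738; SSW = ΣΣ(x−x̄ᵢ)² = 645.690
MSB = 4455.738/3 = 1485.2460; MSW = 645.690/24 = 26.9038
F = MSB/MSW = 55.2059
df = (3, 24)
p-value (upper-tail) = 0.00000
At α=0.05: p < α → reject H₀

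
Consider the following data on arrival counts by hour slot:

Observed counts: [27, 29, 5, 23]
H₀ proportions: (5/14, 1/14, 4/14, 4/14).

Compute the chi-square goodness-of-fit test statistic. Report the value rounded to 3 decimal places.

test statistic = 103.550

n = 84; E_i = n·p_i = [30.00, 6.00, 24.00, 24.00]
χ² = (27−30.00)²/30.00 + (29−6.00)²/6.00 + (5−24.00)²/24.00 + (23−24.00)²/24.00 = 103.5500
df = 3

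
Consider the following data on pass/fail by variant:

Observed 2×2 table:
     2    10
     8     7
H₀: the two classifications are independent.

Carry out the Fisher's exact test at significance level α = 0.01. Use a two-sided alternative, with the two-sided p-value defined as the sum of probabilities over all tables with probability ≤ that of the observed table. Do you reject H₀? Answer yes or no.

Margins: r₁=12, r₂=15, c₁=10, c₂=17, n=27
p_obs = C(12,2)·C(15,8)/C(27,10); sum pmf over tables with pmf ≤ p_obs
p-value (two-sided) = 0.10709
At α=0.01: p ≥ α → fail to reject H₀

reject H₀: no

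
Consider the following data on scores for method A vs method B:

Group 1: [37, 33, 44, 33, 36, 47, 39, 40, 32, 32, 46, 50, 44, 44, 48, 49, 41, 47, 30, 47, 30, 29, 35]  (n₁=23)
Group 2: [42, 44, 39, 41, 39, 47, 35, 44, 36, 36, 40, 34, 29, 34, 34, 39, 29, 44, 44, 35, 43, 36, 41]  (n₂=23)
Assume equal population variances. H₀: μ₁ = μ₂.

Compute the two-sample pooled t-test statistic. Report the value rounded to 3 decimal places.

test statistic = 0.685

x̄₁=39.696, s₁=6.983, n₁=23
x̄₂=38.478, s₂=4.888, n₂=23
s_p² = [22·6.983² + 22·4.888²]/44 = 36.3320
SE = √(s_p²·(1/23+1/23)) = 1.7774
t = (39.696−38.478)/1.7774 = 0.6849
df = 44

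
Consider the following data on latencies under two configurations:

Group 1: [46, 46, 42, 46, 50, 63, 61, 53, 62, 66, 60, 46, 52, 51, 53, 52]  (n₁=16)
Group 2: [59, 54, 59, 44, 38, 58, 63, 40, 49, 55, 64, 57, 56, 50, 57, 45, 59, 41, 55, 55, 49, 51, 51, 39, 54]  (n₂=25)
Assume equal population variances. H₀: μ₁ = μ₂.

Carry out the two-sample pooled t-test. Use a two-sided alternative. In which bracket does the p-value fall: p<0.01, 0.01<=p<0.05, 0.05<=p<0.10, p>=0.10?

p-value bracket: p>=0.10

x̄₁=53.062, s₁=7.280, n₁=16
x̄₂=52.080, s₂=7.405, n₂=25
s_p² = [15·7.280² + 24·7.405²]/39 = 54.1225
SE = √(s_p²·(1/16+1/25)) = 2.3553
t = (53.062−52.080)/2.3553 = 0.4171
df = 39
p-value (two-sided) = 0.67886
→ bracket: p>=0.10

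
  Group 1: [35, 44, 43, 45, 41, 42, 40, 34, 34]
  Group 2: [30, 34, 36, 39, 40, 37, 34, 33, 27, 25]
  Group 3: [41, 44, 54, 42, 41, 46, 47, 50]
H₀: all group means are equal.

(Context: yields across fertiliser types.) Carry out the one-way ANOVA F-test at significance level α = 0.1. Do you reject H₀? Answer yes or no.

reject H₀: yes

Group means [39.78, 33.50, 45.62], grand mean 39.185
SSB = Σnᵢ(x̄ᵢ−x̄)² = 658.144; SSW = ΣΣ(x−x̄ᵢ)² = 519.931
MSB = 658.144/2 = 329.0718; MSW = 519.931/24 = 21.6638
F = MSB/MSW = 15.1900
df = (2, 24)
p-value (upper-tail) = 0.00005
At α=0.1: p < α → reject H₀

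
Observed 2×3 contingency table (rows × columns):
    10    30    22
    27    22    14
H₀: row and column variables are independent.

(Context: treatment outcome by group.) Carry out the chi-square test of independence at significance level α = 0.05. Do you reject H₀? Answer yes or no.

Row totals [62, 63], col totals [37, 52, 36], n=125
χ² = (10−18.35)²/18.35 + (30−25.79)²/25.79 + (22−17.86)²/17.86 + (27−18.65)²/18.65 + (22−26.21)²/26.21 + (14−18.14)²/18.14 = 10.8120
df = 2
p-value (upper-tail) = 0.00449
At α=0.05: p < α → reject H₀

reject H₀: yes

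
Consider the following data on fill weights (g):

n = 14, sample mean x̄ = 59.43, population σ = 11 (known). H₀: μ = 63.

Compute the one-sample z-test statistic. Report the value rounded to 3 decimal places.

SE = σ/√n = 11/√14 = 2.9399
z = (x̄−μ₀)/SE = (59.43−63)/2.9399 = -1.2143

test statistic = -1.214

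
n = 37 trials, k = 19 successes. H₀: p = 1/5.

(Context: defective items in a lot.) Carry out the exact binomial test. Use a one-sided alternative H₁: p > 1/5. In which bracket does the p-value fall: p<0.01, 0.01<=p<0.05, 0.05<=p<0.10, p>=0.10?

p-value bracket: p<0.01

Exact binomial: n=37, k=19, p₀=1/5=0.2000
P(X≥19) from Σ C(n,i)·p₀^i·(1−p₀)^(n−i)
p-value (one-sided, H₁ greater) = 0.00002
→ bracket: p<0.01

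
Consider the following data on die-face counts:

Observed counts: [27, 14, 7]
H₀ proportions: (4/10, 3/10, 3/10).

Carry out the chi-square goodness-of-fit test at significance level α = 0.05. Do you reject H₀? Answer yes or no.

reject H₀: yes

n = 48; E_i = n·p_i = [19.20, 14.40, 14.40]
χ² = (27−19.20)²/19.20 + (14−14.40)²/14.40 + (7−14.40)²/14.40 = 6.9826
df = 2
p-value (upper-tail) = 0.03046
At α=0.05: p < α → reject H₀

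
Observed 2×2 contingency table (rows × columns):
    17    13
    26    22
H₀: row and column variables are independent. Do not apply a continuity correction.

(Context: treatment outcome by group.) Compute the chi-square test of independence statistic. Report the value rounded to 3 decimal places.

test statistic = 0.047

Row totals [30, 48], col totals [43, 35], n=78
χ² = (17−16.54)²/16.54 + (13−13.46)²/13.46 + (26−26.46)²/26.46 + (22−21.54)²/21.54 = 0.0466
df = 1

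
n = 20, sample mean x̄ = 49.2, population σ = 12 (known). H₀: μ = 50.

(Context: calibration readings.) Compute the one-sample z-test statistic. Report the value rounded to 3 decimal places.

SE = σ/√n = 12/√20 = 2.6833
z = (x̄−μ₀)/SE = (49.2−50)/2.6833 = -0.2981

test statistic = -0.298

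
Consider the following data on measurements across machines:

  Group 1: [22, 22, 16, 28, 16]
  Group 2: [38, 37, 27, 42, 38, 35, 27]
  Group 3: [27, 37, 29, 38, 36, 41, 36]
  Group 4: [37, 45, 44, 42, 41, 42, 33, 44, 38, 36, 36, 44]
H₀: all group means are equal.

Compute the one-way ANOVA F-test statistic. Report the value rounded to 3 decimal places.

Group means [20.80, 34.86, 34.86, 40.17], grand mean 34.645
SSB = Σnᵢ(x̄ᵢ−x̄)² = 1324.916; SSW = ΣΣ(x−x̄ᵢ)² = 626.181
MSB = 1324.916/3 = 441.6386; MSW = 626.181/27 = 23.1919
F = MSB/MSW = 19.0428
df = (3, 27)

test statistic = 19.043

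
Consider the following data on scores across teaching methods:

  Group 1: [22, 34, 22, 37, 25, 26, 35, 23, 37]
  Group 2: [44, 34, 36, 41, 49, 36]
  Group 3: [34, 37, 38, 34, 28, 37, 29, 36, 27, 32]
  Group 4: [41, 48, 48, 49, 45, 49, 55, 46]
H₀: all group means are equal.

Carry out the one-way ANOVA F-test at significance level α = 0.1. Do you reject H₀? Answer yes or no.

reject H₀: yes

Group means [29.00, 40.00, 33.20, 47.62], grand mean 36.788
SSB = Σnᵢ(x̄ᵢ−x̄)² = 1676.040; SSW = ΣΣ(x−x̄ᵢ)² = 771.475
MSB = 1676.040/3 = 558.6801; MSW = 771.475/29 = 26.6026
F = MSB/MSW = 21.0010
df = (3, 29)
p-value (upper-tail) = 0.00000
At α=0.1: p < α → reject H₀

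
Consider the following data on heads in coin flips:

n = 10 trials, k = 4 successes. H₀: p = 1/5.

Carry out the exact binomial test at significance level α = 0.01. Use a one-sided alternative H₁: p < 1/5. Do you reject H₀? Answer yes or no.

Exact binomial: n=10, k=4, p₀=1/5=0.2000
P(X≤4) from Σ C(n,i)·p₀^i·(1−p₀)^(n−i)
p-value (one-sided, H₁ less) = 0.96721
At α=0.01: p ≥ α → fail to reject H₀

reject H₀: no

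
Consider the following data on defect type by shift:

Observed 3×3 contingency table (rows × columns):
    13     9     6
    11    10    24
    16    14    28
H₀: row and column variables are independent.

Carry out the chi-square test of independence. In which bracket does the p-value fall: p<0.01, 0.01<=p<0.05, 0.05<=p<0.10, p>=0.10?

p-value bracket: 0.05<=p<0.10

Row totals [28, 45, 58], col totals [40, 33, 58], n=131
χ² = (13−8.55)²/8.55 + (9−7.05)²/7.05 + (6−12.40)²/12.40 + (11−13.74)²/13.74 + (10−11.34)²/11.34 + (24−19.92)²/19.92 + (16−17.71)²/17.71 + (14−14.61)²/14.61 + (28−25.68)²/25.68 = 8.0930
df = 4
p-value (upper-tail) = 0.08823
→ bracket: 0.05<=p<0.10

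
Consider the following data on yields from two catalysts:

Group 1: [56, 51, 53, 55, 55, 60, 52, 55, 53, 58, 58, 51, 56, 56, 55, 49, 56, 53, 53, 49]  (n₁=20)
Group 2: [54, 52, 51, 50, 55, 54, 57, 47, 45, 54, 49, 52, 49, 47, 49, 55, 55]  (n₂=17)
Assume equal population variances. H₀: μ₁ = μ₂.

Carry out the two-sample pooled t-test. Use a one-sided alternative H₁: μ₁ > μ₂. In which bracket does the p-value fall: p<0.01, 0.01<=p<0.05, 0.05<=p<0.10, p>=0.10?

p-value bracket: p<0.01

x̄₁=54.200, s₁=2.931, n₁=20
x̄₂=51.471, s₂=3.448, n₂=17
s_p² = [19·2.931² + 16·3.448²]/35 = 10.0982
SE = √(s_p²·(1/20+1/17)) = 1.0483
t = (54.200−51.471)/1.0483 = 2.6037
df = 35
p-value (one-sided, H₁ greater) = 0.00672
→ bracket: p<0.01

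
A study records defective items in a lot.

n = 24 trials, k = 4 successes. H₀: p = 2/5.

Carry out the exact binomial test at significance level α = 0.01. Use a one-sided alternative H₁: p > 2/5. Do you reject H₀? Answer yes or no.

Exact binomial: n=24, k=4, p₀=2/5=0.4000
P(X≥4) from Σ C(n,i)·p₀^i·(1−p₀)^(n−i)
p-value (one-sided, H₁ greater) = 0.99650
At α=0.01: p ≥ α → fail to reject H₀

reject H₀: no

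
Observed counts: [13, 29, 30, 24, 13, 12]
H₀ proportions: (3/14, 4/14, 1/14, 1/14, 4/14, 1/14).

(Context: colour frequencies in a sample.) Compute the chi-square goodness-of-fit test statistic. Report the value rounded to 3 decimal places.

n = 121; E_i = n·p_i = [25.93, 34.57, 8.64, 8.64, 34.57, 8.64]
χ² = (13−25.93)²/25.93 + (29−34.57)²/34.57 + (30−8.64)²/8.64 + (24−8.64)²/8.64 + (13−34.57)²/34.57 + (12−8.64)²/8.64 = 102.1708
df = 5

test statistic = 102.171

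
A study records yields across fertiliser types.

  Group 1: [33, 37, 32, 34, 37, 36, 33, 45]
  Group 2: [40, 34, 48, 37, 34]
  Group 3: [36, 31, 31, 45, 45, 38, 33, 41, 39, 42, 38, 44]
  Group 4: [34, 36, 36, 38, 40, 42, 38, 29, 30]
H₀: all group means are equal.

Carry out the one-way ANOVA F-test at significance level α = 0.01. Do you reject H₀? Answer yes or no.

reject H₀: no

Group means [35.88, 38.60, 38.58, 35.89], grand mean 37.235
SSB = Σnᵢ(x̄ᵢ−x̄)² = 62.237; SSW = ΣΣ(x−x̄ᵢ)² = 687.881
MSB = 62.237/3 = 20.7457; MSW = 687.881/30 = 22.9294
F = MSB/MSW = 0.9048
df = (3, 30)
p-value (upper-tail) = 0.45037
At α=0.01: p ≥ α → fail to reject H₀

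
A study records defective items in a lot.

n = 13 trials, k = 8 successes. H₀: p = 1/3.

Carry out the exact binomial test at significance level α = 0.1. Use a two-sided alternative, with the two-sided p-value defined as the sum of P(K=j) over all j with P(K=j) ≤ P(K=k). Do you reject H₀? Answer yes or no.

Exact binomial: n=13, k=8, p₀=1/3=0.3333
P(X=j) = C(n,j)·p₀^j·(1−p₀)^(n−j); p = Σ P(X=j) over j with P(X=j) ≤ P(X=8)
p-value (two-sided) = 0.03979
At α=0.1: p < α → reject H₀

reject H₀: yes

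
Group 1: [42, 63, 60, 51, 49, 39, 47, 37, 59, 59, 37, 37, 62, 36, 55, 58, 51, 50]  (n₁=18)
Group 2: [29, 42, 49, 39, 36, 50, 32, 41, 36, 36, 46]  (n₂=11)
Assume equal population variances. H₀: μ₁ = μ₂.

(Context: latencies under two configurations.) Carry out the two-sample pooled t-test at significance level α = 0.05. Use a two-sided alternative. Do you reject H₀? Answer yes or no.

reject H₀: yes

x̄₁=49.556, s₁=9.581, n₁=18
x̄₂=39.636, s₂=6.742, n₂=11
s_p² = [17·9.581² + 10·6.742²]/27 = 74.6293
SE = √(s_p²·(1/18+1/11)) = 3.3061
t = (49.556−39.636)/3.3061 = 3.0002
df = 27
p-value (two-sided) = 0.00574
At α=0.05: p < α → reject H₀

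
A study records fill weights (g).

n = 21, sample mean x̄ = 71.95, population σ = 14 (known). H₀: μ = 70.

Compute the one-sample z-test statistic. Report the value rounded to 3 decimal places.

test statistic = 0.638

SE = σ/√n = 14/√21 = 3.0551
z = (x̄−μ₀)/SE = (71.95−70)/3.0551 = 0.6383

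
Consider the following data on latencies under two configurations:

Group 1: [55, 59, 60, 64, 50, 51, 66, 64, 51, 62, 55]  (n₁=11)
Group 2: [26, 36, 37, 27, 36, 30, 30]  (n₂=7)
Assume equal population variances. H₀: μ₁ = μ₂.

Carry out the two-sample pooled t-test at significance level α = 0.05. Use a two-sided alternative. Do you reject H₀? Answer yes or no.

reject H₀: yes

x̄₁=57.909, s₁=5.804, n₁=11
x̄₂=31.714, s₂=4.572, n₂=7
s_p² = [10·5.804² + 6·4.572²]/16 = 28.8961
SE = √(s_p²·(1/11+1/7)) = 2.5990
t = (57.909−31.714)/2.5990 = 10.0787
df = 16
p-value (two-sided) = 0.00000
At α=0.05: p < α → reject H₀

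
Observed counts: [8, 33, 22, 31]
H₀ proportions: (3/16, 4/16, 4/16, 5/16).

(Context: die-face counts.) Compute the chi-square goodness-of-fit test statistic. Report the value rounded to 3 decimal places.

n = 94; E_i = n·p_i = [17.62, 23.50, 23.50, 29.38]
χ² = (8−17.62)²/17.62 + (33−23.50)²/23.50 + (22−23.50)²/23.50 + (31−29.38)²/29.38 = 9.2823
df = 3

test statistic = 9.282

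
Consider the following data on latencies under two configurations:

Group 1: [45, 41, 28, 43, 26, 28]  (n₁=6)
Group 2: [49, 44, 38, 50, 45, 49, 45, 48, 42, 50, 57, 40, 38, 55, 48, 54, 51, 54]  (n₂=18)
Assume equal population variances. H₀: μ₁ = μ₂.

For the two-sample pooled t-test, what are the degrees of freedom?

df = n₁ + n₂ − 2 = 6 + 18 − 2 = 22

degrees of freedom = 22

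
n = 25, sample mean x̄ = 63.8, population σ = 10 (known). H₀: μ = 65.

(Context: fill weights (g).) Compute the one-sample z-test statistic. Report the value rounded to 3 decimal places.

SE = σ/√n = 10/√25 = 2.0000
z = (x̄−μ₀)/SE = (63.8−65)/2.0000 = -0.6000

test statistic = -0.600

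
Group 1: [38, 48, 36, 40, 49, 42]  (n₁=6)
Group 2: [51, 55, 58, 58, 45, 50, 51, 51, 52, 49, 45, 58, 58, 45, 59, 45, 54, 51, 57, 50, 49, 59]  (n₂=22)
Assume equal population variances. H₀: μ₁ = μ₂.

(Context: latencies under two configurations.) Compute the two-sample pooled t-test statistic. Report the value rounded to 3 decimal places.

test statistic = -4.405

x̄₁=42.167, s₁=5.307, n₁=6
x̄₂=52.273, s₂=4.901, n₂=22
s_p² = [5·5.307² + 21·4.901²]/26 = 24.8153
SE = √(s_p²·(1/6+1/22)) = 2.2943
t = (42.167−52.273)/2.2943 = -4.4048
df = 26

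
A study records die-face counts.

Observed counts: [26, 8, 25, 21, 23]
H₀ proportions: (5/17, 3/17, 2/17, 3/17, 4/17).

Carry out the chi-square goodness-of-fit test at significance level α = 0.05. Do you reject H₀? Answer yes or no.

reject H₀: yes

n = 103; E_i = n·p_i = [30.29, 18.18, 12.12, 18.18, 24.24]
χ² = (26−30.29)²/30.29 + (8−18.18)²/18.18 + (25−12.12)²/12.12 + (21−18.18)²/18.18 + (23−24.24)²/24.24 = 20.5031
df = 4
p-value (upper-tail) = 0.00040
At α=0.05: p < α → reject H₀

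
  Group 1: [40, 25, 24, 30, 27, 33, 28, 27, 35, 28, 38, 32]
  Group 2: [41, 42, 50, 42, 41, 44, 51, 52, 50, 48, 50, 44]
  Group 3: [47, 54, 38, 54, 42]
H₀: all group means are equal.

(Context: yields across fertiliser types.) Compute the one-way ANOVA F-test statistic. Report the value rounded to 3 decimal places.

Group means [30.58, 46.25, 47.00], grand mean 39.897
SSB = Σnᵢ(x̄ᵢ−x̄)² = 1777.523; SSW = ΣΣ(x−x̄ᵢ)² = 691.167
MSB = 1777.523/2 = 888.7615; MSW = 691.167/26 = 26.5833
F = MSB/MSW = 33.4330
df = (2, 26)

test statistic = 33.433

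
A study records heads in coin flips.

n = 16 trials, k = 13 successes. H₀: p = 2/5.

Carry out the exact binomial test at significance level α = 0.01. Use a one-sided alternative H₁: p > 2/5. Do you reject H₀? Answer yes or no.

reject H₀: yes

Exact binomial: n=16, k=13, p₀=2/5=0.4000
P(X≥13) from Σ C(n,i)·p₀^i·(1−p₀)^(n−i)
p-value (one-sided, H₁ greater) = 0.00094
At α=0.01: p < α → reject H₀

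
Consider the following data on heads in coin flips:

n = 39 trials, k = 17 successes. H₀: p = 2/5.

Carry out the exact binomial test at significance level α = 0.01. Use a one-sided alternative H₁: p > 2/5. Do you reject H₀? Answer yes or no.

reject H₀: no

Exact binomial: n=39, k=17, p₀=2/5=0.4000
P(X≥17) from Σ C(n,i)·p₀^i·(1−p₀)^(n−i)
p-value (one-sided, H₁ greater) = 0.38070
At α=0.01: p ≥ α → fail to reject H₀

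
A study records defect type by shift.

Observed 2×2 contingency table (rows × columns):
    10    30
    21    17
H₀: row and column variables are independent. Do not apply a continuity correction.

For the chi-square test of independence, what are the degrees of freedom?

degrees of freedom = 1

df = (r−1)(c−1) = (2−1)·(2−1) = 1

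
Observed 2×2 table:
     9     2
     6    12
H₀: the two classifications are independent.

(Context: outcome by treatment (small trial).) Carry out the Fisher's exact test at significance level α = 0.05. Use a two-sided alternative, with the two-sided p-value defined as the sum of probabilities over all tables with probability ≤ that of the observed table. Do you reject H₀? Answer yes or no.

reject H₀: yes

Margins: r₁=11, r₂=18, c₁=15, c₂=14, n=29
p_obs = C(11,9)·C(18,6)/C(29,15); sum pmf over tables with pmf ≤ p_obs
p-value (two-sided) = 0.02094
At α=0.05: p < α → reject H₀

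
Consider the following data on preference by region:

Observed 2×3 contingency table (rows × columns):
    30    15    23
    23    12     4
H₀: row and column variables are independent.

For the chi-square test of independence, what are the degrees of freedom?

degrees of freedom = 2

df = (r−1)(c−1) = (2−1)·(3−1) = 2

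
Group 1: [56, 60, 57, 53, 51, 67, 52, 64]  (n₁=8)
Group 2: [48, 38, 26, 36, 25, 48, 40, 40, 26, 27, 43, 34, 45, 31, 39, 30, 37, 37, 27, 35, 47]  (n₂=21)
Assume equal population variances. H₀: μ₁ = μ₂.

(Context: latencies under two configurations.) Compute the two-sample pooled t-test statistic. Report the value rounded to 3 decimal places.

x̄₁=57.500, s₁=5.782, n₁=8
x̄₂=36.143, s₂=7.532, n₂=21
s_p² = [7·5.782² + 20·7.532²]/27 = 50.6878
SE = √(s_p²·(1/8+1/21)) = 2.9580
t = (57.500−36.143)/2.9580 = 7.2202
df = 27

test statistic = 7.220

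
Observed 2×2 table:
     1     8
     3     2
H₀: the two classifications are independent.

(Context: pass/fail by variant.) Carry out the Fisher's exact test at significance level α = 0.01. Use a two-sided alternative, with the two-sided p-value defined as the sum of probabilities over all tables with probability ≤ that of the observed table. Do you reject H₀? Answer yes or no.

Margins: r₁=9, r₂=5, c₁=4, c₂=10, n=14
p_obs = C(9,1)·C(5,3)/C(14,4); sum pmf over tables with pmf ≤ p_obs
p-value (two-sided) = 0.09491
At α=0.01: p ≥ α → fail to reject H₀

reject H₀: no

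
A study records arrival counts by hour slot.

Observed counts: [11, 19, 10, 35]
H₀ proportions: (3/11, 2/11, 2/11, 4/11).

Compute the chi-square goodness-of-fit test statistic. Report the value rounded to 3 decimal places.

test statistic = 9.639

n = 75; E_i = n·p_i = [20.45, 13.64, 13.64, 27.27]
χ² = (11−20.45)²/20.45 + (19−13.64)²/13.64 + (10−13.64)²/13.64 + (35−27.27)²/27.27 = 9.6389
df = 3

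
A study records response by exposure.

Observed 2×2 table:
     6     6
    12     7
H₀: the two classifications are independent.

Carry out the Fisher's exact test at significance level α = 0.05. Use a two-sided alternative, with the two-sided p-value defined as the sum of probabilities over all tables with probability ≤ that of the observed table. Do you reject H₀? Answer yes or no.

Margins: r₁=12, r₂=19, c₁=18, c₂=13, n=31
p_obs = C(12,6)·C(19,12)/C(31,18); sum pmf over tables with pmf ≤ p_obs
p-value (two-sided) = 0.70977
At α=0.05: p ≥ α → fail to reject H₀

reject H₀: no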